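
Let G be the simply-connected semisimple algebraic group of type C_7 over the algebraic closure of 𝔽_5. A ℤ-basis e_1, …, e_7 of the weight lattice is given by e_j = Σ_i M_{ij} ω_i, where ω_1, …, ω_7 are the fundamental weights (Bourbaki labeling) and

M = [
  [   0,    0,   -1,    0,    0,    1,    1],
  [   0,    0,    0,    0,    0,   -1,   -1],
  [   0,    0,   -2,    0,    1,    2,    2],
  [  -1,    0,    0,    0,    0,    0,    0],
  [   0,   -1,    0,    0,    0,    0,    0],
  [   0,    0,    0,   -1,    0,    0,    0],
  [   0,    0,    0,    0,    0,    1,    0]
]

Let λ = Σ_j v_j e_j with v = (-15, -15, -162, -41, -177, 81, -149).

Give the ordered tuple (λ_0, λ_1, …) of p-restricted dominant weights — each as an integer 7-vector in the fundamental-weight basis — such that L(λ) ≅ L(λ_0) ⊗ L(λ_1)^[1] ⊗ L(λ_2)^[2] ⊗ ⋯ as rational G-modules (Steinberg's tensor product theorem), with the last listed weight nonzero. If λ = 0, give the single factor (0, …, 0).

In the fundamental-weight basis, λ has coordinates c = M·v (v = (-15, -15, -162, -41, -177, 81, -149)):
  c_1 = (0)·(-15) + (0)·(-15) + (-1)·(-162) + (0)·(-41) + (0)·(-177) + 1·81 + (1)·(-149) = 94
  c_2 = (0)·(-15) + (0)·(-15) + (0)·(-162) + (0)·(-41) + (0)·(-177) + (-1)·(81) + (-1)·(-149) = 68
  c_3 = (0)·(-15) + (0)·(-15) + (-2)·(-162) + (0)·(-41) + (1)·(-177) + 2·81 + (2)·(-149) = 11
  c_4 = (-1)·(-15) + (0)·(-15) + (0)·(-162) + (0)·(-41) + (0)·(-177) + 0·81 + (0)·(-149) = 15
  c_5 = (0)·(-15) + (-1)·(-15) + (0)·(-162) + (0)·(-41) + (0)·(-177) + 0·81 + (0)·(-149) = 15
  c_6 = (0)·(-15) + (0)·(-15) + (0)·(-162) + (-1)·(-41) + (0)·(-177) + 0·81 + (0)·(-149) = 41
  c_7 = (0)·(-15) + (0)·(-15) + (0)·(-162) + (0)·(-41) + (0)·(-177) + 1·81 + (0)·(-149) = 81
p = 5; digits c_i = Σ_j d_{ij}·5^j, 0 ≤ d_{ij} < 5:
  c_1 = 94 = 4·5^0 + 3·5^1 + 3·5^2
  c_2 = 68 = 3·5^0 + 3·5^1 + 2·5^2
  c_3 = 11 = 1·5^0 + 2·5^1
  c_4 = 15 = 0·5^0 + 3·5^1
  c_5 = 15 = 0·5^0 + 3·5^1
  c_6 = 41 = 1·5^0 + 3·5^1 + 1·5^2
  c_7 = 81 = 1·5^0 + 1·5^1 + 3·5^2
λ_0 = (4, 3, 1, 0, 0, 1, 1)
λ_1 = (3, 3, 2, 3, 3, 3, 1)
λ_2 = (3, 2, 0, 0, 0, 1, 3)

((4, 3, 1, 0, 0, 1, 1), (3, 3, 2, 3, 3, 3, 1), (3, 2, 0, 0, 0, 1, 3))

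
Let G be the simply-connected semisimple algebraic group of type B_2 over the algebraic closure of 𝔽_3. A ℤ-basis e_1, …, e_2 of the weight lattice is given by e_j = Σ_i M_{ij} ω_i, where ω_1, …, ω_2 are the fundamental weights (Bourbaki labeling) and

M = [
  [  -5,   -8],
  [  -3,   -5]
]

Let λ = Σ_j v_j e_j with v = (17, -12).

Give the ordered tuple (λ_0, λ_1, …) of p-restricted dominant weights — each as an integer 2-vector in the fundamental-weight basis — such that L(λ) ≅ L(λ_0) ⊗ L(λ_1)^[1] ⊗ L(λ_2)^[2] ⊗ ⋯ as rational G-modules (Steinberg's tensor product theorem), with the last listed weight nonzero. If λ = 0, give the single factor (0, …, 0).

Converting to the ω-basis (c_i = row i of M dotted with v = (17, -12)):
  c_1 = (-5)·(17) + (-8)·(-12) = 11
  c_2 = (-3)·(17) + (-5)·(-12) = 9
Expand coordinatewise in base 3:
  c_1 = 11 = 2·3^0 + 0·3^1 + 1·3^2
  c_2 = 9 = 0·3^0 + 0·3^1 + 1·3^2
λ_0 = (2, 0)
λ_1 = (0, 0)
λ_2 = (1, 1)

((2, 0), (0, 0), (1, 1))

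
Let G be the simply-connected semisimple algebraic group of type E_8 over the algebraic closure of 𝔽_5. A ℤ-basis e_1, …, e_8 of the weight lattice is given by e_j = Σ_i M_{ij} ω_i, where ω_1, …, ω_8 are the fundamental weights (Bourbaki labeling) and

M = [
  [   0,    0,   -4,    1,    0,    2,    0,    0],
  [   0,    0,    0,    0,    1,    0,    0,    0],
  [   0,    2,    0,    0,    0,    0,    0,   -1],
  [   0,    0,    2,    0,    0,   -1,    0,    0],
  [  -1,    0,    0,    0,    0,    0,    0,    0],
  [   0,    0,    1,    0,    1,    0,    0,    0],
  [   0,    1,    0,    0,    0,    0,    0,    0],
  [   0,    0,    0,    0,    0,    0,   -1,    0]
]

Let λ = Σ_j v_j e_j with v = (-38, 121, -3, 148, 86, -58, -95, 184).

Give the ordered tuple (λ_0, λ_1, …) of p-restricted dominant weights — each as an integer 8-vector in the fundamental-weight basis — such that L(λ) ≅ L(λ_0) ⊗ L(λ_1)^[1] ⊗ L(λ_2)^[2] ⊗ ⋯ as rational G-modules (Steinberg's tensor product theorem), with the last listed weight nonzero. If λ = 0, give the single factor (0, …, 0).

((4, 1, 3, 2, 3, 3, 1, 0), (3, 2, 1, 0, 2, 1, 4, 4), (1, 3, 2, 2, 1, 3, 4, 3))

ω-coordinates c = M·v, v = (-38, 121, -3, 148, 86, -58, -95, 184):
  c_1 = 0*-38 + 0*121 + -4*-3 + 1*148 + 0*86 + 2*-58 + 0*-95 + 0*184 = 44
  c_2 = 0*-38 + 0*121 + 0*-3 + 0*148 + 1*86 + 0*-58 + 0*-95 + 0*184 = 86
  c_3 = 0*-38 + 2*121 + 0*-3 + 0*148 + 0*86 + 0*-58 + 0*-95 + -1*184 = 58
  c_4 = 0*-38 + 0*121 + 2*-3 + 0*148 + 0*86 + -1*-58 + 0*-95 + 0*184 = 52
  c_5 = -1*-38 + 0*121 + 0*-3 + 0*148 + 0*86 + 0*-58 + 0*-95 + 0*184 = 38
  c_6 = 0*-38 + 0*121 + 1*-3 + 0*148 + 1*86 + 0*-58 + 0*-95 + 0*184 = 83
  c_7 = 0*-38 + 1*121 + 0*-3 + 0*148 + 0*86 + 0*-58 + 0*-95 + 0*184 = 121
  c_8 = 0*-38 + 0*121 + 0*-3 + 0*148 + 0*86 + 0*-58 + -1*-95 + 0*184 = 95
Base-5 expansion of each c_i:
  c_1 = 44 = 4·5^0 + 3·5^1 + 1·5^2
  c_2 = 86 = 1·5^0 + 2·5^1 + 3·5^2
  c_3 = 58 = 3·5^0 + 1·5^1 + 2·5^2
  c_4 = 52 = 2·5^0 + 0·5^1 + 2·5^2
  c_5 = 38 = 3·5^0 + 2·5^1 + 1·5^2
  c_6 = 83 = 3·5^0 + 1·5^1 + 3·5^2
  c_7 = 121 = 1·5^0 + 4·5^1 + 4·5^2
  c_8 = 95 = 0·5^0 + 4·5^1 + 3·5^2
p-restricted factor λ_0 = (4, 1, 3, 2, 3, 3, 1, 0)
p-restricted factor λ_1 = (3, 2, 1, 0, 2, 1, 4, 4)
p-restricted factor λ_2 = (1, 3, 2, 2, 1, 3, 4, 3)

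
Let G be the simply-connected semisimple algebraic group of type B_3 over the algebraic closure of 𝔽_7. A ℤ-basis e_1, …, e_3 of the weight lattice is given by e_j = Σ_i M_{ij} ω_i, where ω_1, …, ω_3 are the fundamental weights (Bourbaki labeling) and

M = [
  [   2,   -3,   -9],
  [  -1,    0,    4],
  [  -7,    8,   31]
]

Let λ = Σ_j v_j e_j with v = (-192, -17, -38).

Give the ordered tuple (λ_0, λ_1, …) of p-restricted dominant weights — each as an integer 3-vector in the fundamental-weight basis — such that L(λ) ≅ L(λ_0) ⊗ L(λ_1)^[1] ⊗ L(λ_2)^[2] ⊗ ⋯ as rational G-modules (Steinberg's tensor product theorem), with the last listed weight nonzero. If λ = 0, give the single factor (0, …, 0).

((2, 5, 2), (1, 5, 4))

In the fundamental-weight basis, λ has coordinates c = M·v (v = (-192, -17, -38)):
  c_1 = (2)·(-192) + (-3)·(-17) + (-9)·(-38) = 9
  c_2 = (-1)·(-192) + (0)·(-17) + (4)·(-38) = 40
  c_3 = (-7)·(-192) + (8)·(-17) + (31)·(-38) = 30
p = 7; digits c_i = Σ_j d_{ij}·7^j, 0 ≤ d_{ij} < 7:
  c_1 = 9 = 2·7^0 + 1·7^1
  c_2 = 40 = 5·7^0 + 5·7^1
  c_3 = 30 = 2·7^0 + 4·7^1
λ_0 = (2, 5, 2)
λ_1 = (1, 5, 4)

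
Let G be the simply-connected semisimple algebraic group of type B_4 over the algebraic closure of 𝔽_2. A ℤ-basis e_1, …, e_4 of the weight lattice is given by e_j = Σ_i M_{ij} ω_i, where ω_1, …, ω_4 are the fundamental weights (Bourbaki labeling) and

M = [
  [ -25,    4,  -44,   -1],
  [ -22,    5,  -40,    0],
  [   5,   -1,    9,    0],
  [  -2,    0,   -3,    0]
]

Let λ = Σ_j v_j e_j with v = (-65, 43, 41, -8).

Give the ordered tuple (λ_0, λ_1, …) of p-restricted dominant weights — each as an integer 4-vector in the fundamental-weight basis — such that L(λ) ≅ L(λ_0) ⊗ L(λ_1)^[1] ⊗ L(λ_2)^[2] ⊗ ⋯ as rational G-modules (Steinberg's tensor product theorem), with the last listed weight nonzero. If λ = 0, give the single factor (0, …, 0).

In the fundamental-weight basis, λ has coordinates c = M·v (v = (-65, 43, 41, -8)):
  c_1 = -25*-65 + 4*43 + -44*41 + -1*-8 = 1
  c_2 = -22*-65 + 5*43 + -40*41 + 0*-8 = 5
  c_3 = 5*-65 + -1*43 + 9*41 + 0*-8 = 1
  c_4 = -2*-65 + 0*43 + -3*41 + 0*-8 = 7
Base-2 expansion of each c_i:
  c_1 = 1 = 1·2^0
  c_2 = 5 = 1·2^0 + 0·2^1 + 1·2^2
  c_3 = 1 = 1·2^0
  c_4 = 7 = 1·2^0 + 1·2^1 + 1·2^2
p-restricted factor λ_0 = (1, 1, 1, 1)
p-restricted factor λ_1 = (0, 0, 0, 1)
p-restricted factor λ_2 = (0, 1, 0, 1)

((1, 1, 1, 1), (0, 0, 0, 1), (0, 1, 0, 1))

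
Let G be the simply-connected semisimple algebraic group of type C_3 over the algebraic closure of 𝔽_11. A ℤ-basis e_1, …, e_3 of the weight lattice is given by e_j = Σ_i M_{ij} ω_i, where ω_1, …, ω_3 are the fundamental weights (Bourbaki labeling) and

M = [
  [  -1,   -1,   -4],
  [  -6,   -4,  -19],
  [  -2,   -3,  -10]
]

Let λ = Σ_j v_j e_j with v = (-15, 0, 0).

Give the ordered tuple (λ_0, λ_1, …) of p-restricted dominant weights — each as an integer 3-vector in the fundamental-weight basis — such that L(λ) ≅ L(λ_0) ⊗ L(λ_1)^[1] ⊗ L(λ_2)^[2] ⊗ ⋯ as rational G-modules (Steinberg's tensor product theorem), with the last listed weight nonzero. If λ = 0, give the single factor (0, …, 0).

((4, 2, 8), (1, 8, 2))

In the fundamental-weight basis, λ has coordinates c = M·v (v = (-15, 0, 0)):
  c_1 = (-1)·(-15) + (-1)·(0) + (-4)·(0) = 15
  c_2 = (-6)·(-15) + (-4)·(0) + (-19)·(0) = 90
  c_3 = (-2)·(-15) + (-3)·(0) + (-10)·(0) = 30
p = 11; digits c_i = Σ_j d_{ij}·11^j, 0 ≤ d_{ij} < 11:
  c_1 = 15 = 4·11^0 + 1·11^1
  c_2 = 90 = 2·11^0 + 8·11^1
  c_3 = 30 = 8·11^0 + 2·11^1
Factor λ_0 = (4, 2, 8)
Factor λ_1 = (1, 8, 2)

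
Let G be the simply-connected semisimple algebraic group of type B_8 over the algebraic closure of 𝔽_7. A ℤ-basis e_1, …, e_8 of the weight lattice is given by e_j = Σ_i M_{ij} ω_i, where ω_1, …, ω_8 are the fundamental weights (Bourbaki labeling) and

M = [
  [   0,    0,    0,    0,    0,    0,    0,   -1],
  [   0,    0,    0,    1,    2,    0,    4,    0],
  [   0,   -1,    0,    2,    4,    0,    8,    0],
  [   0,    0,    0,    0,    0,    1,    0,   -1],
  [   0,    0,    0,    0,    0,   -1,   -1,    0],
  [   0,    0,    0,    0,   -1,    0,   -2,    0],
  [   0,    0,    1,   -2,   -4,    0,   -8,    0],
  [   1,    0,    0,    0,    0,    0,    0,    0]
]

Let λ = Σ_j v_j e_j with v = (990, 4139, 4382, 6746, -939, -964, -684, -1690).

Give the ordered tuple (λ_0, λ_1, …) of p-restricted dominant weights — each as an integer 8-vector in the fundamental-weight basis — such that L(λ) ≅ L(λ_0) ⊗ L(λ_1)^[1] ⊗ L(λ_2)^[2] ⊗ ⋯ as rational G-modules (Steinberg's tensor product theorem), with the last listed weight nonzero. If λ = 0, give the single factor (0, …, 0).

((3, 4, 6, 5, 3, 4, 6, 3), (3, 3, 3, 5, 4, 0, 2, 1), (6, 1, 2, 0, 5, 5, 2, 6), (4, 6, 0, 2, 4, 6, 0, 2))

Compute c_i = Σ_j M_{ij} v_j with v = (990, 4139, 4382, 6746, -939, -964, -684, -1690):
  c_1 = (0)·(990) + (0)·(4139) + (0)·(4382) + (0)·(6746) + (0)·(-939) + (0)·(-964) + (0)·(-684) + (-1)·(-1690) = 1690
  c_2 = (0)·(990) + (0)·(4139) + (0)·(4382) + (1)·(6746) + (2)·(-939) + (0)·(-964) + (4)·(-684) + (0)·(-1690) = 2132
  c_3 = (0)·(990) + (-1)·(4139) + (0)·(4382) + (2)·(6746) + (4)·(-939) + (0)·(-964) + (8)·(-684) + (0)·(-1690) = 125
  c_4 = (0)·(990) + (0)·(4139) + (0)·(4382) + (0)·(6746) + (0)·(-939) + (1)·(-964) + (0)·(-684) + (-1)·(-1690) = 726
  c_5 = (0)·(990) + (0)·(4139) + (0)·(4382) + (0)·(6746) + (0)·(-939) + (-1)·(-964) + (-1)·(-684) + (0)·(-1690) = 1648
  c_6 = (0)·(990) + (0)·(4139) + (0)·(4382) + (0)·(6746) + (-1)·(-939) + (0)·(-964) + (-2)·(-684) + (0)·(-1690) = 2307
  c_7 = (0)·(990) + (0)·(4139) + (1)·(4382) + (-2)·(6746) + (-4)·(-939) + (0)·(-964) + (-8)·(-684) + (0)·(-1690) = 118
  c_8 = (1)·(990) + (0)·(4139) + (0)·(4382) + (0)·(6746) + (0)·(-939) + (0)·(-964) + (0)·(-684) + (0)·(-1690) = 990
Writing each c_i in base p = 7:
  c_1 = 1690 = 3·7^0 + 3·7^1 + 6·7^2 + 4·7^3
  c_2 = 2132 = 4·7^0 + 3·7^1 + 1·7^2 + 6·7^3
  c_3 = 125 = 6·7^0 + 3·7^1 + 2·7^2
  c_4 = 726 = 5·7^0 + 5·7^1 + 0·7^2 + 2·7^3
  c_5 = 1648 = 3·7^0 + 4·7^1 + 5·7^2 + 4·7^3
  c_6 = 2307 = 4·7^0 + 0·7^1 + 5·7^2 + 6·7^3
  c_7 = 118 = 6·7^0 + 2·7^1 + 2·7^2
  c_8 = 990 = 3·7^0 + 1·7^1 + 6·7^2 + 2·7^3
λ_0 = (3, 4, 6, 5, 3, 4, 6, 3)
λ_1 = (3, 3, 3, 5, 4, 0, 2, 1)
λ_2 = (6, 1, 2, 0, 5, 5, 2, 6)
λ_3 = (4, 6, 0, 2, 4, 6, 0, 2)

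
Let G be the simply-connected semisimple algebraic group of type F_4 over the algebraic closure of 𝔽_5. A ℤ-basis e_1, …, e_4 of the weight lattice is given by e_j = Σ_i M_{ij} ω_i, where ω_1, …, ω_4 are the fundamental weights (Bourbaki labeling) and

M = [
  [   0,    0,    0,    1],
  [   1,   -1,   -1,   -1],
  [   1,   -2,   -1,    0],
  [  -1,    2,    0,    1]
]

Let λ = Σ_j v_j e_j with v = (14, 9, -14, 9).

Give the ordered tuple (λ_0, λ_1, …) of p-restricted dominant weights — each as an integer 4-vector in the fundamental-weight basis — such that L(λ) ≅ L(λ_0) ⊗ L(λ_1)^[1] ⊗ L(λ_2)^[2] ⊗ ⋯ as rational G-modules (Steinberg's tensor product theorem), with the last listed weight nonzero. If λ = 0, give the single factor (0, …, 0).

((4, 0, 0, 3), (1, 2, 2, 2))

In the fundamental-weight basis, λ has coordinates c = M·v (v = (14, 9, -14, 9)):
  c_1 = 0*14 + 0*9 + 0*-14 + 1*9 = 9
  c_2 = 1*14 + -1*9 + -1*-14 + -1*9 = 10
  c_3 = 1*14 + -2*9 + -1*-14 + 0*9 = 10
  c_4 = -1*14 + 2*9 + 0*-14 + 1*9 = 13
Expand coordinatewise in base 5:
  c_1 = 9 = 4·5^0 + 1·5^1
  c_2 = 10 = 0·5^0 + 2·5^1
  c_3 = 10 = 0·5^0 + 2·5^1
  c_4 = 13 = 3·5^0 + 2·5^1
Factor λ_0 = (4, 0, 0, 3)
Factor λ_1 = (1, 2, 2, 2)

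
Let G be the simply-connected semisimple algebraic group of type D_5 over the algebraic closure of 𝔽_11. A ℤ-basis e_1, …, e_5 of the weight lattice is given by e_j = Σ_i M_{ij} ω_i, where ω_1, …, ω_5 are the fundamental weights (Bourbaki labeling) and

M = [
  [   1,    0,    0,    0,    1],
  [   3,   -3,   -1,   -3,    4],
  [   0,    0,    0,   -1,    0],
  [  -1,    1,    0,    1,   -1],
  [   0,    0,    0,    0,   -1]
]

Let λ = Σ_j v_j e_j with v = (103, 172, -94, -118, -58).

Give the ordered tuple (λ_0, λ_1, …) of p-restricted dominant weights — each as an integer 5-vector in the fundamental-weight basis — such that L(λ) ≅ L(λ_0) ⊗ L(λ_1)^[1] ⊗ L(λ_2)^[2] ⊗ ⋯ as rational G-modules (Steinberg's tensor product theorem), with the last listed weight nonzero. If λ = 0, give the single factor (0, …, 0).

Compute c_i = Σ_j M_{ij} v_j with v = (103, 172, -94, -118, -58):
  c_1 = 1*103 + 0*172 + 0*-94 + 0*-118 + 1*-58 = 45
  c_2 = 3*103 + -3*172 + -1*-94 + -3*-118 + 4*-58 = 9
  c_3 = 0*103 + 0*172 + 0*-94 + -1*-118 + 0*-58 = 118
  c_4 = -1*103 + 1*172 + 0*-94 + 1*-118 + -1*-58 = 9
  c_5 = 0*103 + 0*172 + 0*-94 + 0*-118 + -1*-58 = 58
p = 11; digits c_i = Σ_j d_{ij}·11^j, 0 ≤ d_{ij} < 11:
  c_1 = 45 = 1·11^0 + 4·11^1
  c_2 = 9 = 9·11^0
  c_3 = 118 = 8·11^0 + 10·11^1
  c_4 = 9 = 9·11^0
  c_5 = 58 = 3·11^0 + 5·11^1
Factor λ_0 = (1, 9, 8, 9, 3)
Factor λ_1 = (4, 0, 10, 0, 5)

((1, 9, 8, 9, 3), (4, 0, 10, 0, 5))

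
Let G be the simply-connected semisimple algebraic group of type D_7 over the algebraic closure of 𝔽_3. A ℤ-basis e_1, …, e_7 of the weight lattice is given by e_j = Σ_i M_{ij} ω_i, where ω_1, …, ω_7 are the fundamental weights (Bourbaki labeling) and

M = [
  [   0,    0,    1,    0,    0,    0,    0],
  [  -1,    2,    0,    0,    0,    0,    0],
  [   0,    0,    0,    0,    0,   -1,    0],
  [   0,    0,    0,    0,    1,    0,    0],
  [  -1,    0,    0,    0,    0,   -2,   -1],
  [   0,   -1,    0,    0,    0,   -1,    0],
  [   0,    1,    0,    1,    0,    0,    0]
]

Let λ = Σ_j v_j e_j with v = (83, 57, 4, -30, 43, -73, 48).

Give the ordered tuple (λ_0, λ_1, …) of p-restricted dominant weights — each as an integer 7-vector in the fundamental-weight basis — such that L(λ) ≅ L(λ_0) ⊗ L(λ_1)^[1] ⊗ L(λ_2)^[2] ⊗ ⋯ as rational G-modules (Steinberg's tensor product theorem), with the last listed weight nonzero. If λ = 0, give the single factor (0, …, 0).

Converting to the ω-basis (c_i = row i of M dotted with v = (83, 57, 4, -30, 43, -73, 48)):
  c_1 = (0)·(83) + (0)·(57) + (1)·(4) + (0)·(-30) + (0)·(43) + (0)·(-73) + (0)·(48) = 4
  c_2 = (-1)·(83) + (2)·(57) + (0)·(4) + (0)·(-30) + (0)·(43) + (0)·(-73) + (0)·(48) = 31
  c_3 = (0)·(83) + (0)·(57) + (0)·(4) + (0)·(-30) + (0)·(43) + (-1)·(-73) + (0)·(48) = 73
  c_4 = (0)·(83) + (0)·(57) + (0)·(4) + (0)·(-30) + (1)·(43) + (0)·(-73) + (0)·(48) = 43
  c_5 = (-1)·(83) + (0)·(57) + (0)·(4) + (0)·(-30) + (0)·(43) + (-2)·(-73) + (-1)·(48) = 15
  c_6 = (0)·(83) + (-1)·(57) + (0)·(4) + (0)·(-30) + (0)·(43) + (-1)·(-73) + (0)·(48) = 16
  c_7 = (0)·(83) + (1)·(57) + (0)·(4) + (1)·(-30) + (0)·(43) + (0)·(-73) + (0)·(48) = 27
Base-3 expansion of each c_i:
  c_1 = 4 = 1·3^0 + 1·3^1
  c_2 = 31 = 1·3^0 + 1·3^1 + 0·3^2 + 1·3^3
  c_3 = 73 = 1·3^0 + 0·3^1 + 2·3^2 + 2·3^3
  c_4 = 43 = 1·3^0 + 2·3^1 + 1·3^2 + 1·3^3
  c_5 = 15 = 0·3^0 + 2·3^1 + 1·3^2
  c_6 = 16 = 1·3^0 + 2·3^1 + 1·3^2
  c_7 = 27 = 0·3^0 + 0·3^1 + 0·3^2 + 1·3^3
Factor λ_0 = (1, 1, 1, 1, 0, 1, 0)
Factor λ_1 = (1, 1, 0, 2, 2, 2, 0)
Factor λ_2 = (0, 0, 2, 1, 1, 1, 0)
Factor λ_3 = (0, 1, 2, 1, 0, 0, 1)

((1, 1, 1, 1, 0, 1, 0), (1, 1, 0, 2, 2, 2, 0), (0, 0, 2, 1, 1, 1, 0), (0, 1, 2, 1, 0, 0, 1))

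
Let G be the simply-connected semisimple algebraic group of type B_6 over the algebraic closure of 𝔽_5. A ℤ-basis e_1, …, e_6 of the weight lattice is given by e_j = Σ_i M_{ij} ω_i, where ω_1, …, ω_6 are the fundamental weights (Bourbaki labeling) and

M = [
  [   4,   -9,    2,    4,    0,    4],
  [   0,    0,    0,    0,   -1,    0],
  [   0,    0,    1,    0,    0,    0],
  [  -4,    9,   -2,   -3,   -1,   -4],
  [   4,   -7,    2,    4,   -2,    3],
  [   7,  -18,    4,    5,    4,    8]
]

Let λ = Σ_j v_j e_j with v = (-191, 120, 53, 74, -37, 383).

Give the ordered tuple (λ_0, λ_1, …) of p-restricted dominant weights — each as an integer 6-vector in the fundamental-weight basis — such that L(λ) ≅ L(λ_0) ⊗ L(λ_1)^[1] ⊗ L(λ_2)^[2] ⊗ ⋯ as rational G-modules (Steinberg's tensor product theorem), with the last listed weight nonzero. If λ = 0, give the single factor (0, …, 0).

In the fundamental-weight basis, λ has coordinates c = M·v (v = (-191, 120, 53, 74, -37, 383)):
  c_1 = (4)·(-191) + (-9)·(120) + 2·53 + 4·74 + (0)·(-37) + 4·383 = 90
  c_2 = (0)·(-191) + 0·120 + 0·53 + 0·74 + (-1)·(-37) + 0·383 = 37
  c_3 = (0)·(-191) + 0·120 + 1·53 + 0·74 + (0)·(-37) + 0·383 = 53
  c_4 = (-4)·(-191) + 9·120 + (-2)·(53) + (-3)·(74) + (-1)·(-37) + (-4)·(383) = 21
  c_5 = (4)·(-191) + (-7)·(120) + 2·53 + 4·74 + (-2)·(-37) + 3·383 = 21
  c_6 = (7)·(-191) + (-18)·(120) + 4·53 + 5·74 + (4)·(-37) + 8·383 = 1
Expand coordinatewise in base 5:
  c_1 = 90 = 0·5^0 + 3·5^1 + 3·5^2
  c_2 = 37 = 2·5^0 + 2·5^1 + 1·5^2
  c_3 = 53 = 3·5^0 + 0·5^1 + 2·5^2
  c_4 = 21 = 1·5^0 + 4·5^1
  c_5 = 21 = 1·5^0 + 4·5^1
  c_6 = 1 = 1·5^0
Factor λ_0 = (0, 2, 3, 1, 1, 1)
Factor λ_1 = (3, 2, 0, 4, 4, 0)
Factor λ_2 = (3, 1, 2, 0, 0, 0)

((0, 2, 3, 1, 1, 1), (3, 2, 0, 4, 4, 0), (3, 1, 2, 0, 0, 0))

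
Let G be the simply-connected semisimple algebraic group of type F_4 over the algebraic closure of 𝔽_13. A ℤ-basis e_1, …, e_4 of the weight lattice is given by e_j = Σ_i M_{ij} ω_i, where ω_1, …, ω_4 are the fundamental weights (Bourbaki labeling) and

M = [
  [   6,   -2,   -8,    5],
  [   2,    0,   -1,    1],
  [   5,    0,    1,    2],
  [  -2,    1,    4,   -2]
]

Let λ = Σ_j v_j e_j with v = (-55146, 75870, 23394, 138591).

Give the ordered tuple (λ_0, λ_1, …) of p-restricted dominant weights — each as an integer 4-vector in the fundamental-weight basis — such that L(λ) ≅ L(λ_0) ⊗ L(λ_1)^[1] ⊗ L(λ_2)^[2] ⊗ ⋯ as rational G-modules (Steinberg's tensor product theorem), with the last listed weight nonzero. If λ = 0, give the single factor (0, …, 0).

((8, 4, 3, 8), (2, 0, 0, 1), (7, 3, 4, 2), (10, 2, 11, 1))

Compute c_i = Σ_j M_{ij} v_j with v = (-55146, 75870, 23394, 138591):
  c_1 = (6)·(-55146) + (-2)·(75870) + (-8)·(23394) + 5·138591 = 23187
  c_2 = (2)·(-55146) + 0·75870 + (-1)·(23394) + 1·138591 = 4905
  c_3 = (5)·(-55146) + 0·75870 + 1·23394 + 2·138591 = 24846
  c_4 = (-2)·(-55146) + 1·75870 + 4·23394 + (-2)·(138591) = 2556
Expand coordinatewise in base 13:
  c_1 = 23187 = 8·13^0 + 2·13^1 + 7·13^2 + 10·13^3
  c_2 = 4905 = 4·13^0 + 0·13^1 + 3·13^2 + 2·13^3
  c_3 = 24846 = 3·13^0 + 0·13^1 + 4·13^2 + 11·13^3
  c_4 = 2556 = 8·13^0 + 1·13^1 + 2·13^2 + 1·13^3
λ_0 = (8, 4, 3, 8)
λ_1 = (2, 0, 0, 1)
λ_2 = (7, 3, 4, 2)
λ_3 = (10, 2, 11, 1)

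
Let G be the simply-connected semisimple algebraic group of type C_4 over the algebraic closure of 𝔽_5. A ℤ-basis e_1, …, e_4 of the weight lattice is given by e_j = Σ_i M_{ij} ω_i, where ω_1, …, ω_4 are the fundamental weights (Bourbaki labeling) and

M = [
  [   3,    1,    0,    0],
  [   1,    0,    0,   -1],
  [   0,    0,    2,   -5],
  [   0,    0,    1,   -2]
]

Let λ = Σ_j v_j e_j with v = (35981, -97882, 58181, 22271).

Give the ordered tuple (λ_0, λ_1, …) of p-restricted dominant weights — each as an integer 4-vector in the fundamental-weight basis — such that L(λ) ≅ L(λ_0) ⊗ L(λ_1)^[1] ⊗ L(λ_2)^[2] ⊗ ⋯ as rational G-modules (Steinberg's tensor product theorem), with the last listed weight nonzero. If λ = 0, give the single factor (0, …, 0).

Change of basis e → ω: c = M·v where v = (35981, -97882, 58181, 22271):
  c_1 = 3*35981 + 1*-97882 + 0*58181 + 0*22271 = 10061
  c_2 = 1*35981 + 0*-97882 + 0*58181 + -1*22271 = 13710
  c_3 = 0*35981 + 0*-97882 + 2*58181 + -5*22271 = 5007
  c_4 = 0*35981 + 0*-97882 + 1*58181 + -2*22271 = 13639
Base-5 expansion of each c_i:
  c_1 = 10061 = 1·5^0 + 2·5^1 + 2·5^2 + 0·5^3 + 1·5^4 + 3·5^5
  c_2 = 13710 = 0·5^0 + 2·5^1 + 3·5^2 + 4·5^3 + 1·5^4 + 4·5^5
  c_3 = 5007 = 2·5^0 + 1·5^1 + 0·5^2 + 0·5^3 + 3·5^4 + 1·5^5
  c_4 = 13639 = 4·5^0 + 2·5^1 + 0·5^2 + 4·5^3 + 1·5^4 + 4·5^5
Factor λ_0 = (1, 0, 2, 4)
Factor λ_1 = (2, 2, 1, 2)
Factor λ_2 = (2, 3, 0, 0)
Factor λ_3 = (0, 4, 0, 4)
Factor λ_4 = (1, 1, 3, 1)
Factor λ_5 = (3, 4, 1, 4)

((1, 0, 2, 4), (2, 2, 1, 2), (2, 3, 0, 0), (0, 4, 0, 4), (1, 1, 3, 1), (3, 4, 1, 4))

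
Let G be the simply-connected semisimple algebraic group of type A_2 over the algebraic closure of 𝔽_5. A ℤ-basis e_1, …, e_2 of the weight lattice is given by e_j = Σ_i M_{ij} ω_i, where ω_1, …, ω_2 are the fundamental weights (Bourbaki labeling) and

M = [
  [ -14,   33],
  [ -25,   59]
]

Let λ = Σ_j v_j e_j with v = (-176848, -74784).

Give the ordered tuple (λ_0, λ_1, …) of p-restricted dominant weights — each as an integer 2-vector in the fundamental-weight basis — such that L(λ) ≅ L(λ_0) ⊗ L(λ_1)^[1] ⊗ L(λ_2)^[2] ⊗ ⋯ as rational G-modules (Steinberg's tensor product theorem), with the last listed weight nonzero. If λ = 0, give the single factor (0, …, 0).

In the fundamental-weight basis, λ has coordinates c = M·v (v = (-176848, -74784)):
  c_1 = (-14)·(-176848) + (33)·(-74784) = 8000
  c_2 = (-25)·(-176848) + (59)·(-74784) = 8944
Expand coordinatewise in base 5:
  c_1 = 8000 = 0·5^0 + 0·5^1 + 0·5^2 + 4·5^3 + 2·5^4 + 2·5^5
  c_2 = 8944 = 4·5^0 + 3·5^1 + 2·5^2 + 1·5^3 + 4·5^4 + 2·5^5
λ_0 = (0, 4)
λ_1 = (0, 3)
λ_2 = (0, 2)
λ_3 = (4, 1)
λ_4 = (2, 4)
λ_5 = (2, 2)

((0, 4), (0, 3), (0, 2), (4, 1), (2, 4), (2, 2))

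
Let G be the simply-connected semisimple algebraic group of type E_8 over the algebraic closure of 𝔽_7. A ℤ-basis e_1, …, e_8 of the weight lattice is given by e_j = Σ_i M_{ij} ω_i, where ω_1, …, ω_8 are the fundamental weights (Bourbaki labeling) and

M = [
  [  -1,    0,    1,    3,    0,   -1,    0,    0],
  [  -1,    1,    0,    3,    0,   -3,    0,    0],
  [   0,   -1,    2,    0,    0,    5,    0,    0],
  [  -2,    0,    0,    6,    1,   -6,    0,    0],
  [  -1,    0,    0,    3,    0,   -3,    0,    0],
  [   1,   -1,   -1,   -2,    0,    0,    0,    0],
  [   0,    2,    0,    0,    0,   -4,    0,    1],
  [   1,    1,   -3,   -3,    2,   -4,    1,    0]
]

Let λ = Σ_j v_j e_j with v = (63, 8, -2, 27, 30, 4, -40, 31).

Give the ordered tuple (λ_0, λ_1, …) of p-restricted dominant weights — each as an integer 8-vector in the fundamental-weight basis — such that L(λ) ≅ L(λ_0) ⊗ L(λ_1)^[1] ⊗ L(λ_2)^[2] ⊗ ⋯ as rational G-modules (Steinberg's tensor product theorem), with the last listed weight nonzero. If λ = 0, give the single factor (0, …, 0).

Converting to the ω-basis (c_i = row i of M dotted with v = (63, 8, -2, 27, 30, 4, -40, 31)):
  c_1 = (-1)·(63) + (0)·(8) + (1)·(-2) + (3)·(27) + (0)·(30) + (-1)·(4) + (0)·(-40) + (0)·(31) = 12
  c_2 = (-1)·(63) + (1)·(8) + (0)·(-2) + (3)·(27) + (0)·(30) + (-3)·(4) + (0)·(-40) + (0)·(31) = 14
  c_3 = (0)·(63) + (-1)·(8) + (2)·(-2) + (0)·(27) + (0)·(30) + (5)·(4) + (0)·(-40) + (0)·(31) = 8
  c_4 = (-2)·(63) + (0)·(8) + (0)·(-2) + (6)·(27) + (1)·(30) + (-6)·(4) + (0)·(-40) + (0)·(31) = 42
  c_5 = (-1)·(63) + (0)·(8) + (0)·(-2) + (3)·(27) + (0)·(30) + (-3)·(4) + (0)·(-40) + (0)·(31) = 6
  c_6 = (1)·(63) + (-1)·(8) + (-1)·(-2) + (-2)·(27) + (0)·(30) + (0)·(4) + (0)·(-40) + (0)·(31) = 3
  c_7 = (0)·(63) + (2)·(8) + (0)·(-2) + (0)·(27) + (0)·(30) + (-4)·(4) + (0)·(-40) + (1)·(31) = 31
  c_8 = (1)·(63) + (1)·(8) + (-3)·(-2) + (-3)·(27) + (2)·(30) + (-4)·(4) + (1)·(-40) + (0)·(31) = 0
Writing each c_i in base p = 7:
  c_1 = 12 = 5·7^0 + 1·7^1
  c_2 = 14 = 0·7^0 + 2·7^1
  c_3 = 8 = 1·7^0 + 1·7^1
  c_4 = 42 = 0·7^0 + 6·7^1
  c_5 = 6 = 6·7^0
  c_6 = 3 = 3·7^0
  c_7 = 31 = 3·7^0 + 4·7^1
  c_8 = 0
λ_0 = (5, 0, 1, 0, 6, 3, 3, 0)
λ_1 = (1, 2, 1, 6, 0, 0, 4, 0)

((5, 0, 1, 0, 6, 3, 3, 0), (1, 2, 1, 6, 0, 0, 4, 0))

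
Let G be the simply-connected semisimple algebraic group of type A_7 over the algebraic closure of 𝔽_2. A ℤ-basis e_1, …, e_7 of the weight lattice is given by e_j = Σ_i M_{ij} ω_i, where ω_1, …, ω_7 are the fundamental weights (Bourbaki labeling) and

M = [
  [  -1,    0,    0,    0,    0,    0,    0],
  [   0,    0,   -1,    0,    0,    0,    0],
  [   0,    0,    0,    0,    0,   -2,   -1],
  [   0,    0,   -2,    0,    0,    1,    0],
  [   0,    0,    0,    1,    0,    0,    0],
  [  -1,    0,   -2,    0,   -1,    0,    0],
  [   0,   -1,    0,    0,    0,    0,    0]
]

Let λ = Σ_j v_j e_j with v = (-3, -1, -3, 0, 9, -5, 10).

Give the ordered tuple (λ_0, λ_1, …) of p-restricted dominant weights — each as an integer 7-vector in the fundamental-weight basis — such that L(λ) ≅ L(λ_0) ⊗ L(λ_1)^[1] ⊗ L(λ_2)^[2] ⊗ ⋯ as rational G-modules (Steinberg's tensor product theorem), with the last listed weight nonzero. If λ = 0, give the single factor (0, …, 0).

ω-coordinates c = M·v, v = (-3, -1, -3, 0, 9, -5, 10):
  c_1 = (-1)·(-3) + (0)·(-1) + (0)·(-3) + (0)·(0) + (0)·(9) + (0)·(-5) + (0)·(10) = 3
  c_2 = (0)·(-3) + (0)·(-1) + (-1)·(-3) + (0)·(0) + (0)·(9) + (0)·(-5) + (0)·(10) = 3
  c_3 = (0)·(-3) + (0)·(-1) + (0)·(-3) + (0)·(0) + (0)·(9) + (-2)·(-5) + (-1)·(10) = 0
  c_4 = (0)·(-3) + (0)·(-1) + (-2)·(-3) + (0)·(0) + (0)·(9) + (1)·(-5) + (0)·(10) = 1
  c_5 = (0)·(-3) + (0)·(-1) + (0)·(-3) + (1)·(0) + (0)·(9) + (0)·(-5) + (0)·(10) = 0
  c_6 = (-1)·(-3) + (0)·(-1) + (-2)·(-3) + (0)·(0) + (-1)·(9) + (0)·(-5) + (0)·(10) = 0
  c_7 = (0)·(-3) + (-1)·(-1) + (0)·(-3) + (0)·(0) + (0)·(9) + (0)·(-5) + (0)·(10) = 1
p = 2; digits c_i = Σ_j d_{ij}·2^j, 0 ≤ d_{ij} < 2:
  c_1 = 3 = 1·2^0 + 1·2^1
  c_2 = 3 = 1·2^0 + 1·2^1
  c_3 = 0
  c_4 = 1 = 1·2^0
  c_5 = 0
  c_6 = 0
  c_7 = 1 = 1·2^0
Factor λ_0 = (1, 1, 0, 1, 0, 0, 1)
Factor λ_1 = (1, 1, 0, 0, 0, 0, 0)

((1, 1, 0, 1, 0, 0, 1), (1, 1, 0, 0, 0, 0, 0))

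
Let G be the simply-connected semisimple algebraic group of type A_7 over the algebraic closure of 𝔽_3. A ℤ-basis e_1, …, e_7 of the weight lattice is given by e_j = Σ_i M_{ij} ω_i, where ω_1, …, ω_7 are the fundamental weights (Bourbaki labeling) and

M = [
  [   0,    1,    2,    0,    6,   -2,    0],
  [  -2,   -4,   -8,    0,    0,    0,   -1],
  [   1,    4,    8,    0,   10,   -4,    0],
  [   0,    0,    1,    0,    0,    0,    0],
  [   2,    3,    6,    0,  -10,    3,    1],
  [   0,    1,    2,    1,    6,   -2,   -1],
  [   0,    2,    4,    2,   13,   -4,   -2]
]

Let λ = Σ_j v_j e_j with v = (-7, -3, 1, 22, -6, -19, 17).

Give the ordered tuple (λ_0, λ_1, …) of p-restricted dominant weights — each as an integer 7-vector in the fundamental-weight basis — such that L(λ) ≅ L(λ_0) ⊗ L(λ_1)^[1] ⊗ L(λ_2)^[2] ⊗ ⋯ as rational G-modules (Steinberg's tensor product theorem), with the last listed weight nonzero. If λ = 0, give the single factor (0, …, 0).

Change of basis e → ω: c = M·v where v = (-7, -3, 1, 22, -6, -19, 17):
  c_1 = 0*-7 + 1*-3 + 2*1 + 0*22 + 6*-6 + -2*-19 + 0*17 = 1
  c_2 = -2*-7 + -4*-3 + -8*1 + 0*22 + 0*-6 + 0*-19 + -1*17 = 1
  c_3 = 1*-7 + 4*-3 + 8*1 + 0*22 + 10*-6 + -4*-19 + 0*17 = 5
  c_4 = 0*-7 + 0*-3 + 1*1 + 0*22 + 0*-6 + 0*-19 + 0*17 = 1
  c_5 = 2*-7 + 3*-3 + 6*1 + 0*22 + -10*-6 + 3*-19 + 1*17 = 3
  c_6 = 0*-7 + 1*-3 + 2*1 + 1*22 + 6*-6 + -2*-19 + -1*17 = 6
  c_7 = 0*-7 + 2*-3 + 4*1 + 2*22 + 13*-6 + -4*-19 + -2*17 = 6
Base-3 expansion of each c_i:
  c_1 = 1 = 1·3^0
  c_2 = 1 = 1·3^0
  c_3 = 5 = 2·3^0 + 1·3^1
  c_4 = 1 = 1·3^0
  c_5 = 3 = 0·3^0 + 1·3^1
  c_6 = 6 = 0·3^0 + 2·3^1
  c_7 = 6 = 0·3^0 + 2·3^1
λ_0 = (1, 1, 2, 1, 0, 0, 0)
λ_1 = (0, 0, 1, 0, 1, 2, 2)

((1, 1, 2, 1, 0, 0, 0), (0, 0, 1, 0, 1, 2, 2))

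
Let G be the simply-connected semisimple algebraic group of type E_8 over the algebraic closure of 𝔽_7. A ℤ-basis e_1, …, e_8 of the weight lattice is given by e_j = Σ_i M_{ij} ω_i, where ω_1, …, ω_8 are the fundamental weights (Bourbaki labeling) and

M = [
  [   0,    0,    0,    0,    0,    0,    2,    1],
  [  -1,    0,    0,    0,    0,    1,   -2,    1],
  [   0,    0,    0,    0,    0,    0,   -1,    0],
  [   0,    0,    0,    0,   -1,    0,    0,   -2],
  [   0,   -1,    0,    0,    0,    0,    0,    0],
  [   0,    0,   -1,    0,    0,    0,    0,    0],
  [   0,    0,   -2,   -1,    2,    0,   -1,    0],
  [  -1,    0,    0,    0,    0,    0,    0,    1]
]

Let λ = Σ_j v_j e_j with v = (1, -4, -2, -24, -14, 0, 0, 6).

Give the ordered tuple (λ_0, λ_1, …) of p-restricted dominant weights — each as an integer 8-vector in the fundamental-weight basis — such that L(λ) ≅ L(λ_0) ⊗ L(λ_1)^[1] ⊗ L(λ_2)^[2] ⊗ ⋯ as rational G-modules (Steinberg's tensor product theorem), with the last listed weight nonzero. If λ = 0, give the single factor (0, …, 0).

Change of basis e → ω: c = M·v where v = (1, -4, -2, -24, -14, 0, 0, 6):
  c_1 = 0·1 + (0)·(-4) + (0)·(-2) + (0)·(-24) + (0)·(-14) + 0·0 + 2·0 + 1·6 = 6
  c_2 = (-1)·(1) + (0)·(-4) + (0)·(-2) + (0)·(-24) + (0)·(-14) + 1·0 + (-2)·(0) + 1·6 = 5
  c_3 = 0·1 + (0)·(-4) + (0)·(-2) + (0)·(-24) + (0)·(-14) + 0·0 + (-1)·(0) + 0·6 = 0
  c_4 = 0·1 + (0)·(-4) + (0)·(-2) + (0)·(-24) + (-1)·(-14) + 0·0 + 0·0 + (-2)·(6) = 2
  c_5 = 0·1 + (-1)·(-4) + (0)·(-2) + (0)·(-24) + (0)·(-14) + 0·0 + 0·0 + 0·6 = 4
  c_6 = 0·1 + (0)·(-4) + (-1)·(-2) + (0)·(-24) + (0)·(-14) + 0·0 + 0·0 + 0·6 = 2
  c_7 = 0·1 + (0)·(-4) + (-2)·(-2) + (-1)·(-24) + (2)·(-14) + 0·0 + (-1)·(0) + 0·6 = 0
  c_8 = (-1)·(1) + (0)·(-4) + (0)·(-2) + (0)·(-24) + (0)·(-14) + 0·0 + 0·0 + 1·6 = 5
Writing each c_i in base p = 7:
  c_1 = 6 = 6·7^0
  c_2 = 5 = 5·7^0
  c_3 = 0
  c_4 = 2 = 2·7^0
  c_5 = 4 = 4·7^0
  c_6 = 2 = 2·7^0
  c_7 = 0
  c_8 = 5 = 5·7^0
λ_0 = (6, 5, 0, 2, 4, 2, 0, 5)

((6, 5, 0, 2, 4, 2, 0, 5),)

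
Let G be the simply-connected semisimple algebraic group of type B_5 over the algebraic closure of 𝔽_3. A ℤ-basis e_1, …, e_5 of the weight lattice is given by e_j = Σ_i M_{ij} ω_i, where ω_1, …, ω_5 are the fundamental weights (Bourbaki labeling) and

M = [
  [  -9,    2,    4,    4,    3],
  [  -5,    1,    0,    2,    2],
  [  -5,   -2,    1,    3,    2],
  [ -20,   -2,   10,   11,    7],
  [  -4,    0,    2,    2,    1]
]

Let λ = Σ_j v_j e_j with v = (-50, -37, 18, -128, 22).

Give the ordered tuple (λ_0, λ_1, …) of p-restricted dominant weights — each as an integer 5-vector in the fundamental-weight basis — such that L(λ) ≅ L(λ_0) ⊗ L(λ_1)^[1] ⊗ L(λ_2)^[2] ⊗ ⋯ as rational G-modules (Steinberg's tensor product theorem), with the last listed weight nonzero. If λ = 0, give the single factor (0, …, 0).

Converting to the ω-basis (c_i = row i of M dotted with v = (-50, -37, 18, -128, 22)):
  c_1 = (-9)·(-50) + (2)·(-37) + 4·18 + (4)·(-128) + 3·22 = 2
  c_2 = (-5)·(-50) + (1)·(-37) + 0·18 + (2)·(-128) + 2·22 = 1
  c_3 = (-5)·(-50) + (-2)·(-37) + 1·18 + (3)·(-128) + 2·22 = 2
  c_4 = (-20)·(-50) + (-2)·(-37) + 10·18 + (11)·(-128) + 7·22 = 0
  c_5 = (-4)·(-50) + (0)·(-37) + 2·18 + (2)·(-128) + 1·22 = 2
Expand coordinatewise in base 3:
  c_1 = 2 = 2·3^0
  c_2 = 1 = 1·3^0
  c_3 = 2 = 2·3^0
  c_4 = 0
  c_5 = 2 = 2·3^0
λ_0 = (2, 1, 2, 0, 2)

((2, 1, 2, 0, 2),)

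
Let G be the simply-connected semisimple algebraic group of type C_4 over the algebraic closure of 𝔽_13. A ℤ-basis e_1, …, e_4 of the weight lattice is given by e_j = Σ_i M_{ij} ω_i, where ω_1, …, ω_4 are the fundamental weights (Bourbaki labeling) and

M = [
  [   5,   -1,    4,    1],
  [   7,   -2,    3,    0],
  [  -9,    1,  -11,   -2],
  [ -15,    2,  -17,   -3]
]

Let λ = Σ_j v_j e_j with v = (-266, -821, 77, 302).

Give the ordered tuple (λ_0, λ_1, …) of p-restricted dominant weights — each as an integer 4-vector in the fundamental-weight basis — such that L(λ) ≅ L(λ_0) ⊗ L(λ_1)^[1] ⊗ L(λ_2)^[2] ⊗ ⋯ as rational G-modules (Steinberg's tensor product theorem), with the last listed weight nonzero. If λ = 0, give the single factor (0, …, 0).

((10, 11, 5, 3), (7, 0, 9, 10))

In the fundamental-weight basis, λ has coordinates c = M·v (v = (-266, -821, 77, 302)):
  c_1 = (5)·(-266) + (-1)·(-821) + (4)·(77) + (1)·(302) = 101
  c_2 = (7)·(-266) + (-2)·(-821) + (3)·(77) + (0)·(302) = 11
  c_3 = (-9)·(-266) + (1)·(-821) + (-11)·(77) + (-2)·(302) = 122
  c_4 = (-15)·(-266) + (2)·(-821) + (-17)·(77) + (-3)·(302) = 133
Expand coordinatewise in base 13:
  c_1 = 101 = 10·13^0 + 7·13^1
  c_2 = 11 = 11·13^0
  c_3 = 122 = 5·13^0 + 9·13^1
  c_4 = 133 = 3·13^0 + 10·13^1
Factor λ_0 = (10, 11, 5, 3)
Factor λ_1 = (7, 0, 9, 10)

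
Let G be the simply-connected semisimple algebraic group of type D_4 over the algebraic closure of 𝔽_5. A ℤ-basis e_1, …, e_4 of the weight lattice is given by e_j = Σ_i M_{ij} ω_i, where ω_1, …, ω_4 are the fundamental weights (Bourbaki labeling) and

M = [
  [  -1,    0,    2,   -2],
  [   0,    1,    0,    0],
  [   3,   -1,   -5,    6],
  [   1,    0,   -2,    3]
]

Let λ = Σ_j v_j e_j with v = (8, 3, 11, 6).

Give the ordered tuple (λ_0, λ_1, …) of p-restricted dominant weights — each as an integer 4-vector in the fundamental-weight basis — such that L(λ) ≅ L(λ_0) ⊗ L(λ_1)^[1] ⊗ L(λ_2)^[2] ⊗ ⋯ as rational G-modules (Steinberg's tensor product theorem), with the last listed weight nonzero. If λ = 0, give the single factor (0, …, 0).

((2, 3, 2, 4),)

Compute c_i = Σ_j M_{ij} v_j with v = (8, 3, 11, 6):
  c_1 = -1*8 + 0*3 + 2*11 + -2*6 = 2
  c_2 = 0*8 + 1*3 + 0*11 + 0*6 = 3
  c_3 = 3*8 + -1*3 + -5*11 + 6*6 = 2
  c_4 = 1*8 + 0*3 + -2*11 + 3*6 = 4
p = 5; digits c_i = Σ_j d_{ij}·5^j, 0 ≤ d_{ij} < 5:
  c_1 = 2 = 2·5^0
  c_2 = 3 = 3·5^0
  c_3 = 2 = 2·5^0
  c_4 = 4 = 4·5^0
p-restricted factor λ_0 = (2, 3, 2, 4)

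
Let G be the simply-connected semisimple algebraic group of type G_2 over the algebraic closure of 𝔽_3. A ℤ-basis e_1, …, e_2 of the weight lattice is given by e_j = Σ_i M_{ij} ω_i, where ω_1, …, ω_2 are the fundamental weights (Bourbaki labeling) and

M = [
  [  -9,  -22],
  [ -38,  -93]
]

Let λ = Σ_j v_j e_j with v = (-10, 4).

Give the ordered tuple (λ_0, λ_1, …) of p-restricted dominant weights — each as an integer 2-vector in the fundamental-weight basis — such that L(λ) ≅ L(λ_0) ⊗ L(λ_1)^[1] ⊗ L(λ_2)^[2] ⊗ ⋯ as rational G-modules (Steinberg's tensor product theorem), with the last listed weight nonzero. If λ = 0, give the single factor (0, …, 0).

Converting to the ω-basis (c_i = row i of M dotted with v = (-10, 4)):
  c_1 = (-9)·(-10) + (-22)·(4) = 2
  c_2 = (-38)·(-10) + (-93)·(4) = 8
Expand coordinatewise in base 3:
  c_1 = 2 = 2·3^0
  c_2 = 8 = 2·3^0 + 2·3^1
p-restricted factor λ_0 = (2, 2)
p-restricted factor λ_1 = (0, 2)

((2, 2), (0, 2))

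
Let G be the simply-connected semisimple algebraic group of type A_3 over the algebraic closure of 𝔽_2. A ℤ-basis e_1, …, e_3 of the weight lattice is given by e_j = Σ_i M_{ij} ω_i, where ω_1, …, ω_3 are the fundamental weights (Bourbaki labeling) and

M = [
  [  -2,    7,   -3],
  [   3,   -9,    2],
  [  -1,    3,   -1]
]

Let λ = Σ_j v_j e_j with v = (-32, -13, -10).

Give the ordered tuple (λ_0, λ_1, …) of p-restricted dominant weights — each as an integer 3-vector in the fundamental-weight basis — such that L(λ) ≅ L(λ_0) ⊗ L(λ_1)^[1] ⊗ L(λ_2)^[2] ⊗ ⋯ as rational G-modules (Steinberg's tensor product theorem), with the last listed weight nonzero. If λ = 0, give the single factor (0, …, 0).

ω-coordinates c = M·v, v = (-32, -13, -10):
  c_1 = (-2)·(-32) + (7)·(-13) + (-3)·(-10) = 3
  c_2 = (3)·(-32) + (-9)·(-13) + (2)·(-10) = 1
  c_3 = (-1)·(-32) + (3)·(-13) + (-1)·(-10) = 3
p = 2; digits c_i = Σ_j d_{ij}·2^j, 0 ≤ d_{ij} < 2:
  c_1 = 3 = 1·2^0 + 1·2^1
  c_2 = 1 = 1·2^0
  c_3 = 3 = 1·2^0 + 1·2^1
p-restricted factor λ_0 = (1, 1, 1)
p-restricted factor λ_1 = (1, 0, 1)

((1, 1, 1), (1, 0, 1))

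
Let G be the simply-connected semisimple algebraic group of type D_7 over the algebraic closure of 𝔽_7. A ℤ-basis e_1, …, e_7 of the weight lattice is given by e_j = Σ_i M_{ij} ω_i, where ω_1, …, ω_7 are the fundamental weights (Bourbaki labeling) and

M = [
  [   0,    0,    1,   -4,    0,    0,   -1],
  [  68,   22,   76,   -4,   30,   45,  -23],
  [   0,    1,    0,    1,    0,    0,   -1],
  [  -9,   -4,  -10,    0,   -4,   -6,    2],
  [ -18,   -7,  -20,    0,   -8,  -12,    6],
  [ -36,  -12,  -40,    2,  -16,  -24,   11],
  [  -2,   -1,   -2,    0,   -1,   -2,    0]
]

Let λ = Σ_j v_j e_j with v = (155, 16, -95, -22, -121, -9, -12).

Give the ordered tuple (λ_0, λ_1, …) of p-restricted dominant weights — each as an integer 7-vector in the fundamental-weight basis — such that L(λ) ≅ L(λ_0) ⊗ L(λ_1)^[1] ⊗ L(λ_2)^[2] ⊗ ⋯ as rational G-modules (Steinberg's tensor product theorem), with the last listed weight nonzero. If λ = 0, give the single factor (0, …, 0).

ω-coordinates c = M·v, v = (155, 16, -95, -22, -121, -9, -12):
  c_1 = (0)·(155) + (0)·(16) + (1)·(-95) + (-4)·(-22) + (0)·(-121) + (0)·(-9) + (-1)·(-12) = 5
  c_2 = (68)·(155) + (22)·(16) + (76)·(-95) + (-4)·(-22) + (30)·(-121) + (45)·(-9) + (-23)·(-12) = 1
  c_3 = (0)·(155) + (1)·(16) + (0)·(-95) + (1)·(-22) + (0)·(-121) + (0)·(-9) + (-1)·(-12) = 6
  c_4 = (-9)·(155) + (-4)·(16) + (-10)·(-95) + (0)·(-22) + (-4)·(-121) + (-6)·(-9) + (2)·(-12) = 5
  c_5 = (-18)·(155) + (-7)·(16) + (-20)·(-95) + (0)·(-22) + (-8)·(-121) + (-12)·(-9) + (6)·(-12) = 2
  c_6 = (-36)·(155) + (-12)·(16) + (-40)·(-95) + (2)·(-22) + (-16)·(-121) + (-24)·(-9) + (11)·(-12) = 4
  c_7 = (-2)·(155) + (-1)·(16) + (-2)·(-95) + (0)·(-22) + (-1)·(-121) + (-2)·(-9) + (0)·(-12) = 3
Writing each c_i in base p = 7:
  c_1 = 5 = 5·7^0
  c_2 = 1 = 1·7^0
  c_3 = 6 = 6·7^0
  c_4 = 5 = 5·7^0
  c_5 = 2 = 2·7^0
  c_6 = 4 = 4·7^0
  c_7 = 3 = 3·7^0
p-restricted factor λ_0 = (5, 1, 6, 5, 2, 4, 3)

((5, 1, 6, 5, 2, 4, 3),)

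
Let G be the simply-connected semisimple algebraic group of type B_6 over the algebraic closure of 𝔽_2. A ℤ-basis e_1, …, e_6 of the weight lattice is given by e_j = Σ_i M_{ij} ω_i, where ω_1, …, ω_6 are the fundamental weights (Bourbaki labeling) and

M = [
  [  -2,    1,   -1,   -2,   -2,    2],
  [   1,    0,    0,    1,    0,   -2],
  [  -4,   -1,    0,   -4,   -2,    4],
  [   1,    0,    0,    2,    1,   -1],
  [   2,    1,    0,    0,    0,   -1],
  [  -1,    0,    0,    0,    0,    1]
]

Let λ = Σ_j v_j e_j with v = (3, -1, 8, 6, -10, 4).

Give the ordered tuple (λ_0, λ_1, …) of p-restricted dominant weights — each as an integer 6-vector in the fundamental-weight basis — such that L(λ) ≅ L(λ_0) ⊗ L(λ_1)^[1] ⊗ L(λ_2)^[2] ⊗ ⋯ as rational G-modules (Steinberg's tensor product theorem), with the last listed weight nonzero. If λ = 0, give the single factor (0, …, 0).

Change of basis e → ω: c = M·v where v = (3, -1, 8, 6, -10, 4):
  c_1 = -2*3 + 1*-1 + -1*8 + -2*6 + -2*-10 + 2*4 = 1
  c_2 = 1*3 + 0*-1 + 0*8 + 1*6 + 0*-10 + -2*4 = 1
  c_3 = -4*3 + -1*-1 + 0*8 + -4*6 + -2*-10 + 4*4 = 1
  c_4 = 1*3 + 0*-1 + 0*8 + 2*6 + 1*-10 + -1*4 = 1
  c_5 = 2*3 + 1*-1 + 0*8 + 0*6 + 0*-10 + -1*4 = 1
  c_6 = -1*3 + 0*-1 + 0*8 + 0*6 + 0*-10 + 1*4 = 1
Expand coordinatewise in base 2:
  c_1 = 1 = 1·2^0
  c_2 = 1 = 1·2^0
  c_3 = 1 = 1·2^0
  c_4 = 1 = 1·2^0
  c_5 = 1 = 1·2^0
  c_6 = 1 = 1·2^0
λ_0 = (1, 1, 1, 1, 1, 1)

((1, 1, 1, 1, 1, 1),)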